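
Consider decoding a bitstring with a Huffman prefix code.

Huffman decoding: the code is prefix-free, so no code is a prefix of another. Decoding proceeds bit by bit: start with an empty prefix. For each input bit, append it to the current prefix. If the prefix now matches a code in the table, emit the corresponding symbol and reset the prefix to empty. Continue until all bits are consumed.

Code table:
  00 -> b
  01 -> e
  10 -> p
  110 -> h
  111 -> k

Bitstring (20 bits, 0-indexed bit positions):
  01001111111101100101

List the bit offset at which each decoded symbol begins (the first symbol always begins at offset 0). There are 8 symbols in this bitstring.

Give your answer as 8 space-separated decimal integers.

Bit 0: prefix='0' (no match yet)
Bit 1: prefix='01' -> emit 'e', reset
Bit 2: prefix='0' (no match yet)
Bit 3: prefix='00' -> emit 'b', reset
Bit 4: prefix='1' (no match yet)
Bit 5: prefix='11' (no match yet)
Bit 6: prefix='111' -> emit 'k', reset
Bit 7: prefix='1' (no match yet)
Bit 8: prefix='11' (no match yet)
Bit 9: prefix='111' -> emit 'k', reset
Bit 10: prefix='1' (no match yet)
Bit 11: prefix='11' (no match yet)
Bit 12: prefix='110' -> emit 'h', reset
Bit 13: prefix='1' (no match yet)
Bit 14: prefix='11' (no match yet)
Bit 15: prefix='110' -> emit 'h', reset
Bit 16: prefix='0' (no match yet)
Bit 17: prefix='01' -> emit 'e', reset
Bit 18: prefix='0' (no match yet)
Bit 19: prefix='01' -> emit 'e', reset

Answer: 0 2 4 7 10 13 16 18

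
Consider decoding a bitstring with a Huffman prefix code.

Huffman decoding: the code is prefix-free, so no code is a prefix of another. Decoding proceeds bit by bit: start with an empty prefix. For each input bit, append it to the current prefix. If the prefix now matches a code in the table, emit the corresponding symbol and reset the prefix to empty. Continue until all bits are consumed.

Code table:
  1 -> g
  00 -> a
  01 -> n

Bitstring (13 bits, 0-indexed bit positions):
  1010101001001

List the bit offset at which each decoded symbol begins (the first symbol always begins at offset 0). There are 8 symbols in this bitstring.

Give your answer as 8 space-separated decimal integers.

Answer: 0 1 3 5 7 9 10 12

Derivation:
Bit 0: prefix='1' -> emit 'g', reset
Bit 1: prefix='0' (no match yet)
Bit 2: prefix='01' -> emit 'n', reset
Bit 3: prefix='0' (no match yet)
Bit 4: prefix='01' -> emit 'n', reset
Bit 5: prefix='0' (no match yet)
Bit 6: prefix='01' -> emit 'n', reset
Bit 7: prefix='0' (no match yet)
Bit 8: prefix='00' -> emit 'a', reset
Bit 9: prefix='1' -> emit 'g', reset
Bit 10: prefix='0' (no match yet)
Bit 11: prefix='00' -> emit 'a', reset
Bit 12: prefix='1' -> emit 'g', reset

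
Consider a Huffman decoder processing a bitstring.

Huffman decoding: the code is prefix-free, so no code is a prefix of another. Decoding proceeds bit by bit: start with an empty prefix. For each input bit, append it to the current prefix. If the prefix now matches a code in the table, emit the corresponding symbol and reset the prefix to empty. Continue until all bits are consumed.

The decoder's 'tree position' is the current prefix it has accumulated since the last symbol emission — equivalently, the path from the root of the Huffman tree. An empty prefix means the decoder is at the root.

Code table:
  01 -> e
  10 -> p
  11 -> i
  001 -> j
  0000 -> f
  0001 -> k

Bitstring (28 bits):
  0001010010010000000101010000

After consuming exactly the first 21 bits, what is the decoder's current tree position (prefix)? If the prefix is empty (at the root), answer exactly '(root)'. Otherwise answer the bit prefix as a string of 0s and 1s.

Bit 0: prefix='0' (no match yet)
Bit 1: prefix='00' (no match yet)
Bit 2: prefix='000' (no match yet)
Bit 3: prefix='0001' -> emit 'k', reset
Bit 4: prefix='0' (no match yet)
Bit 5: prefix='01' -> emit 'e', reset
Bit 6: prefix='0' (no match yet)
Bit 7: prefix='00' (no match yet)
Bit 8: prefix='001' -> emit 'j', reset
Bit 9: prefix='0' (no match yet)
Bit 10: prefix='00' (no match yet)
Bit 11: prefix='001' -> emit 'j', reset
Bit 12: prefix='0' (no match yet)
Bit 13: prefix='00' (no match yet)
Bit 14: prefix='000' (no match yet)
Bit 15: prefix='0000' -> emit 'f', reset
Bit 16: prefix='0' (no match yet)
Bit 17: prefix='00' (no match yet)
Bit 18: prefix='000' (no match yet)
Bit 19: prefix='0001' -> emit 'k', reset
Bit 20: prefix='0' (no match yet)

Answer: 0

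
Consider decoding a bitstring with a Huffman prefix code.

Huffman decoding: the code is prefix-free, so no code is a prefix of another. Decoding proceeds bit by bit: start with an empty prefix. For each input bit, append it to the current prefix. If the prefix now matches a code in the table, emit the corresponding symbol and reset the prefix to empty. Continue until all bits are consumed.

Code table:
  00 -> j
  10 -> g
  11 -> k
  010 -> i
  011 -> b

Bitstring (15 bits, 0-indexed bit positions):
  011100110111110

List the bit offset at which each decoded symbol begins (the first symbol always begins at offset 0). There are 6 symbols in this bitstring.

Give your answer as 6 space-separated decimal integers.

Bit 0: prefix='0' (no match yet)
Bit 1: prefix='01' (no match yet)
Bit 2: prefix='011' -> emit 'b', reset
Bit 3: prefix='1' (no match yet)
Bit 4: prefix='10' -> emit 'g', reset
Bit 5: prefix='0' (no match yet)
Bit 6: prefix='01' (no match yet)
Bit 7: prefix='011' -> emit 'b', reset
Bit 8: prefix='0' (no match yet)
Bit 9: prefix='01' (no match yet)
Bit 10: prefix='011' -> emit 'b', reset
Bit 11: prefix='1' (no match yet)
Bit 12: prefix='11' -> emit 'k', reset
Bit 13: prefix='1' (no match yet)
Bit 14: prefix='10' -> emit 'g', reset

Answer: 0 3 5 8 11 13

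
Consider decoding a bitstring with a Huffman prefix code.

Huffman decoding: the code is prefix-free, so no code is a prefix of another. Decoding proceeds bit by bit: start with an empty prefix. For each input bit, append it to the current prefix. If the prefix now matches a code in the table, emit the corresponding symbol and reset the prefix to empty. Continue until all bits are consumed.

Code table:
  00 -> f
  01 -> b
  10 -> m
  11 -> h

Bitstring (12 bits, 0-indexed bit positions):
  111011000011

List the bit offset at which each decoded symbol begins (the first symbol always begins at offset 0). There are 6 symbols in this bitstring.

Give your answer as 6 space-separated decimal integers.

Bit 0: prefix='1' (no match yet)
Bit 1: prefix='11' -> emit 'h', reset
Bit 2: prefix='1' (no match yet)
Bit 3: prefix='10' -> emit 'm', reset
Bit 4: prefix='1' (no match yet)
Bit 5: prefix='11' -> emit 'h', reset
Bit 6: prefix='0' (no match yet)
Bit 7: prefix='00' -> emit 'f', reset
Bit 8: prefix='0' (no match yet)
Bit 9: prefix='00' -> emit 'f', reset
Bit 10: prefix='1' (no match yet)
Bit 11: prefix='11' -> emit 'h', reset

Answer: 0 2 4 6 8 10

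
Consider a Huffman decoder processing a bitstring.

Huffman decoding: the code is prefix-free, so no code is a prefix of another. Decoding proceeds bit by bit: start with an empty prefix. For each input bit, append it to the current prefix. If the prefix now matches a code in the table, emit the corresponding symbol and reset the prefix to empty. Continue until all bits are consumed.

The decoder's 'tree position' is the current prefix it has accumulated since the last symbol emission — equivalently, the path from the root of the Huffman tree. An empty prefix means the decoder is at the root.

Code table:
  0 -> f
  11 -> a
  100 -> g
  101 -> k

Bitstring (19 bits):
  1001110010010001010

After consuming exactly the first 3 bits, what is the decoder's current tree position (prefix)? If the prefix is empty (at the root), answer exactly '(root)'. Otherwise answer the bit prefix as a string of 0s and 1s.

Bit 0: prefix='1' (no match yet)
Bit 1: prefix='10' (no match yet)
Bit 2: prefix='100' -> emit 'g', reset

Answer: (root)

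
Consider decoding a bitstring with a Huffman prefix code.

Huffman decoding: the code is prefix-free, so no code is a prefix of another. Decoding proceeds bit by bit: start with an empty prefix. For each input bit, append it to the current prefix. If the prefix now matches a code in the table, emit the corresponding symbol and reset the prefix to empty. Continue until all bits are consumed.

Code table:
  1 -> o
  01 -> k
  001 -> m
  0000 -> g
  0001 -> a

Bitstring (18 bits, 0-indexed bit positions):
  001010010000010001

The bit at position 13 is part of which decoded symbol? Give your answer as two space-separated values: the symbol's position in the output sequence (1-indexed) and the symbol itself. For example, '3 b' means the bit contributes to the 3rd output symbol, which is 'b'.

Bit 0: prefix='0' (no match yet)
Bit 1: prefix='00' (no match yet)
Bit 2: prefix='001' -> emit 'm', reset
Bit 3: prefix='0' (no match yet)
Bit 4: prefix='01' -> emit 'k', reset
Bit 5: prefix='0' (no match yet)
Bit 6: prefix='00' (no match yet)
Bit 7: prefix='001' -> emit 'm', reset
Bit 8: prefix='0' (no match yet)
Bit 9: prefix='00' (no match yet)
Bit 10: prefix='000' (no match yet)
Bit 11: prefix='0000' -> emit 'g', reset
Bit 12: prefix='0' (no match yet)
Bit 13: prefix='01' -> emit 'k', reset
Bit 14: prefix='0' (no match yet)
Bit 15: prefix='00' (no match yet)
Bit 16: prefix='000' (no match yet)
Bit 17: prefix='0001' -> emit 'a', reset

Answer: 5 k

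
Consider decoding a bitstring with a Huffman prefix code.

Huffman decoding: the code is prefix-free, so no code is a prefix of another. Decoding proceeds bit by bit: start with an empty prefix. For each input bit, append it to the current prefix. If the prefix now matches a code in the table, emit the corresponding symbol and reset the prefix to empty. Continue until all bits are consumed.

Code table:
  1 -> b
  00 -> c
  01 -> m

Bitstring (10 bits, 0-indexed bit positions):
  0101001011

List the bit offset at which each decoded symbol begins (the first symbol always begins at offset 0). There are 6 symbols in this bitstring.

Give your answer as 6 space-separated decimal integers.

Bit 0: prefix='0' (no match yet)
Bit 1: prefix='01' -> emit 'm', reset
Bit 2: prefix='0' (no match yet)
Bit 3: prefix='01' -> emit 'm', reset
Bit 4: prefix='0' (no match yet)
Bit 5: prefix='00' -> emit 'c', reset
Bit 6: prefix='1' -> emit 'b', reset
Bit 7: prefix='0' (no match yet)
Bit 8: prefix='01' -> emit 'm', reset
Bit 9: prefix='1' -> emit 'b', reset

Answer: 0 2 4 6 7 9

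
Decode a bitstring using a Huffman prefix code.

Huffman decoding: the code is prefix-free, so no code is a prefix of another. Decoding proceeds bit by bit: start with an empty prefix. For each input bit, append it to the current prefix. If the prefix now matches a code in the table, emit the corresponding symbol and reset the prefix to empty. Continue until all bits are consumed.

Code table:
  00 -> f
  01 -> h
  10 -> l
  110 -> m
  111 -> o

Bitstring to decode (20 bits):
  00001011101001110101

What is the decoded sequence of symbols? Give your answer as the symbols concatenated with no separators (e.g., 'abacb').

Answer: fflohfohh

Derivation:
Bit 0: prefix='0' (no match yet)
Bit 1: prefix='00' -> emit 'f', reset
Bit 2: prefix='0' (no match yet)
Bit 3: prefix='00' -> emit 'f', reset
Bit 4: prefix='1' (no match yet)
Bit 5: prefix='10' -> emit 'l', reset
Bit 6: prefix='1' (no match yet)
Bit 7: prefix='11' (no match yet)
Bit 8: prefix='111' -> emit 'o', reset
Bit 9: prefix='0' (no match yet)
Bit 10: prefix='01' -> emit 'h', reset
Bit 11: prefix='0' (no match yet)
Bit 12: prefix='00' -> emit 'f', reset
Bit 13: prefix='1' (no match yet)
Bit 14: prefix='11' (no match yet)
Bit 15: prefix='111' -> emit 'o', reset
Bit 16: prefix='0' (no match yet)
Bit 17: prefix='01' -> emit 'h', reset
Bit 18: prefix='0' (no match yet)
Bit 19: prefix='01' -> emit 'h', reset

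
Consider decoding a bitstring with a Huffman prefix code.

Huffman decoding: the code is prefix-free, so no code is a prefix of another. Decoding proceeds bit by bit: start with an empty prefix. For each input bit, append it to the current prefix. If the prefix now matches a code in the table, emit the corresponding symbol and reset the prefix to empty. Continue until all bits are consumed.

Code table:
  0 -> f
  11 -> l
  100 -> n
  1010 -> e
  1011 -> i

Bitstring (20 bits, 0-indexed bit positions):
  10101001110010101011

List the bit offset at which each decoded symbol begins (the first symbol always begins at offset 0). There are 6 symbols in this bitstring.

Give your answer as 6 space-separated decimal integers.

Bit 0: prefix='1' (no match yet)
Bit 1: prefix='10' (no match yet)
Bit 2: prefix='101' (no match yet)
Bit 3: prefix='1010' -> emit 'e', reset
Bit 4: prefix='1' (no match yet)
Bit 5: prefix='10' (no match yet)
Bit 6: prefix='100' -> emit 'n', reset
Bit 7: prefix='1' (no match yet)
Bit 8: prefix='11' -> emit 'l', reset
Bit 9: prefix='1' (no match yet)
Bit 10: prefix='10' (no match yet)
Bit 11: prefix='100' -> emit 'n', reset
Bit 12: prefix='1' (no match yet)
Bit 13: prefix='10' (no match yet)
Bit 14: prefix='101' (no match yet)
Bit 15: prefix='1010' -> emit 'e', reset
Bit 16: prefix='1' (no match yet)
Bit 17: prefix='10' (no match yet)
Bit 18: prefix='101' (no match yet)
Bit 19: prefix='1011' -> emit 'i', reset

Answer: 0 4 7 9 12 16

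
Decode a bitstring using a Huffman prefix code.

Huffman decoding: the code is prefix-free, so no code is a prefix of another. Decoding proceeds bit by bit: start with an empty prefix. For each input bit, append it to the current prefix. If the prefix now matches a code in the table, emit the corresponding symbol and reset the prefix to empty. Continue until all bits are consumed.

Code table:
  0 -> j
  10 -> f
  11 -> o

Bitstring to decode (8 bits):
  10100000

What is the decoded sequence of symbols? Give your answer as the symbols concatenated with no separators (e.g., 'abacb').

Answer: ffjjjj

Derivation:
Bit 0: prefix='1' (no match yet)
Bit 1: prefix='10' -> emit 'f', reset
Bit 2: prefix='1' (no match yet)
Bit 3: prefix='10' -> emit 'f', reset
Bit 4: prefix='0' -> emit 'j', reset
Bit 5: prefix='0' -> emit 'j', reset
Bit 6: prefix='0' -> emit 'j', reset
Bit 7: prefix='0' -> emit 'j', reset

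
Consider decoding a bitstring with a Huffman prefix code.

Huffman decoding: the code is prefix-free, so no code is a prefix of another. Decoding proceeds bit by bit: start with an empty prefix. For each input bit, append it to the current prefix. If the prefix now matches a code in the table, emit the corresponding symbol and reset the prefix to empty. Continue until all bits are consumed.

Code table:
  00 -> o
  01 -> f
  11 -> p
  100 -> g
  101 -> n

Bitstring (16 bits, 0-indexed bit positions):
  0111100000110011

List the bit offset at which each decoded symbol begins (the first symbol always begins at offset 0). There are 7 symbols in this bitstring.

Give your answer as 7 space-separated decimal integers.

Answer: 0 2 4 7 9 11 14

Derivation:
Bit 0: prefix='0' (no match yet)
Bit 1: prefix='01' -> emit 'f', reset
Bit 2: prefix='1' (no match yet)
Bit 3: prefix='11' -> emit 'p', reset
Bit 4: prefix='1' (no match yet)
Bit 5: prefix='10' (no match yet)
Bit 6: prefix='100' -> emit 'g', reset
Bit 7: prefix='0' (no match yet)
Bit 8: prefix='00' -> emit 'o', reset
Bit 9: prefix='0' (no match yet)
Bit 10: prefix='01' -> emit 'f', reset
Bit 11: prefix='1' (no match yet)
Bit 12: prefix='10' (no match yet)
Bit 13: prefix='100' -> emit 'g', reset
Bit 14: prefix='1' (no match yet)
Bit 15: prefix='11' -> emit 'p', reset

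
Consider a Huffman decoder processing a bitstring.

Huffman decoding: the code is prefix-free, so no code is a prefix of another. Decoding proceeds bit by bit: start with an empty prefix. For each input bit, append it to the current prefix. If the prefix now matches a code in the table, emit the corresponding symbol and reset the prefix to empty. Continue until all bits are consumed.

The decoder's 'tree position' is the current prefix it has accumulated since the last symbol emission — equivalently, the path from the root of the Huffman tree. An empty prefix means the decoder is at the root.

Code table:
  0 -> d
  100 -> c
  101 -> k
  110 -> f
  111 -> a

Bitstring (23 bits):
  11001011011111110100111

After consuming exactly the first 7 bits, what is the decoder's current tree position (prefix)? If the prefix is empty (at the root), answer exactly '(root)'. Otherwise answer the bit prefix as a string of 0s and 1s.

Bit 0: prefix='1' (no match yet)
Bit 1: prefix='11' (no match yet)
Bit 2: prefix='110' -> emit 'f', reset
Bit 3: prefix='0' -> emit 'd', reset
Bit 4: prefix='1' (no match yet)
Bit 5: prefix='10' (no match yet)
Bit 6: prefix='101' -> emit 'k', reset

Answer: (root)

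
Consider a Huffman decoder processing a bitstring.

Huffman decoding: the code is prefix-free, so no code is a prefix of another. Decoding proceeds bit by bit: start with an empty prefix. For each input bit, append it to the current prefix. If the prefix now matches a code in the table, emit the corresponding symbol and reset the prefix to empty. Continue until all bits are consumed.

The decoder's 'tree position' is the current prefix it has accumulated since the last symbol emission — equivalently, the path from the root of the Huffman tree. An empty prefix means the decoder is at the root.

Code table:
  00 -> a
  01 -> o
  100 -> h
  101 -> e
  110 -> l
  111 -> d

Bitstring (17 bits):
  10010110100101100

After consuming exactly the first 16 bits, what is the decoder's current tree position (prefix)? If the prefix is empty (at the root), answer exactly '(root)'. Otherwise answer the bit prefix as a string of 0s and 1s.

Answer: 10

Derivation:
Bit 0: prefix='1' (no match yet)
Bit 1: prefix='10' (no match yet)
Bit 2: prefix='100' -> emit 'h', reset
Bit 3: prefix='1' (no match yet)
Bit 4: prefix='10' (no match yet)
Bit 5: prefix='101' -> emit 'e', reset
Bit 6: prefix='1' (no match yet)
Bit 7: prefix='10' (no match yet)
Bit 8: prefix='101' -> emit 'e', reset
Bit 9: prefix='0' (no match yet)
Bit 10: prefix='00' -> emit 'a', reset
Bit 11: prefix='1' (no match yet)
Bit 12: prefix='10' (no match yet)
Bit 13: prefix='101' -> emit 'e', reset
Bit 14: prefix='1' (no match yet)
Bit 15: prefix='10' (no match yet)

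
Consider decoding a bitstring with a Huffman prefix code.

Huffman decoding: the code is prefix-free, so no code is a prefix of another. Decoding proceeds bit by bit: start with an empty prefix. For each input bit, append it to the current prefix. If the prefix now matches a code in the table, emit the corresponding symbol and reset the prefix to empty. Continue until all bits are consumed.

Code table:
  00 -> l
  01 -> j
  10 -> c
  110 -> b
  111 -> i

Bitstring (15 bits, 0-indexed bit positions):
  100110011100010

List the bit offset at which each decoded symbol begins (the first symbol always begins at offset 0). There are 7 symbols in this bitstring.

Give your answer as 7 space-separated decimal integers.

Answer: 0 2 4 6 8 11 13

Derivation:
Bit 0: prefix='1' (no match yet)
Bit 1: prefix='10' -> emit 'c', reset
Bit 2: prefix='0' (no match yet)
Bit 3: prefix='01' -> emit 'j', reset
Bit 4: prefix='1' (no match yet)
Bit 5: prefix='10' -> emit 'c', reset
Bit 6: prefix='0' (no match yet)
Bit 7: prefix='01' -> emit 'j', reset
Bit 8: prefix='1' (no match yet)
Bit 9: prefix='11' (no match yet)
Bit 10: prefix='110' -> emit 'b', reset
Bit 11: prefix='0' (no match yet)
Bit 12: prefix='00' -> emit 'l', reset
Bit 13: prefix='1' (no match yet)
Bit 14: prefix='10' -> emit 'c', reset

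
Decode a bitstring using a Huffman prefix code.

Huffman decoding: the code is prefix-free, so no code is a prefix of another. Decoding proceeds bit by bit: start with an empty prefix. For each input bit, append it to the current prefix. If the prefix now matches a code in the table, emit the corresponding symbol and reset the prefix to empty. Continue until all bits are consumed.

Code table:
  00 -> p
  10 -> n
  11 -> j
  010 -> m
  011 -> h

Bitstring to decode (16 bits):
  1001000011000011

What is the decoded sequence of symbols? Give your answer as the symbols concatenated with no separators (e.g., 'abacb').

Bit 0: prefix='1' (no match yet)
Bit 1: prefix='10' -> emit 'n', reset
Bit 2: prefix='0' (no match yet)
Bit 3: prefix='01' (no match yet)
Bit 4: prefix='010' -> emit 'm', reset
Bit 5: prefix='0' (no match yet)
Bit 6: prefix='00' -> emit 'p', reset
Bit 7: prefix='0' (no match yet)
Bit 8: prefix='01' (no match yet)
Bit 9: prefix='011' -> emit 'h', reset
Bit 10: prefix='0' (no match yet)
Bit 11: prefix='00' -> emit 'p', reset
Bit 12: prefix='0' (no match yet)
Bit 13: prefix='00' -> emit 'p', reset
Bit 14: prefix='1' (no match yet)
Bit 15: prefix='11' -> emit 'j', reset

Answer: nmphppj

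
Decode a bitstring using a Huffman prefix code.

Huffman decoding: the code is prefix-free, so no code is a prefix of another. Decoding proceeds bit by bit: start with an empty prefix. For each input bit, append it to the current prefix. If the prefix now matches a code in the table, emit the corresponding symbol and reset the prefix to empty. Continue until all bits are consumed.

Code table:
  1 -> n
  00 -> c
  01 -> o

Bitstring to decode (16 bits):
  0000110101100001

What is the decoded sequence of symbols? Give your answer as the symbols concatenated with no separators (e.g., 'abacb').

Answer: ccnnoonccn

Derivation:
Bit 0: prefix='0' (no match yet)
Bit 1: prefix='00' -> emit 'c', reset
Bit 2: prefix='0' (no match yet)
Bit 3: prefix='00' -> emit 'c', reset
Bit 4: prefix='1' -> emit 'n', reset
Bit 5: prefix='1' -> emit 'n', reset
Bit 6: prefix='0' (no match yet)
Bit 7: prefix='01' -> emit 'o', reset
Bit 8: prefix='0' (no match yet)
Bit 9: prefix='01' -> emit 'o', reset
Bit 10: prefix='1' -> emit 'n', reset
Bit 11: prefix='0' (no match yet)
Bit 12: prefix='00' -> emit 'c', reset
Bit 13: prefix='0' (no match yet)
Bit 14: prefix='00' -> emit 'c', reset
Bit 15: prefix='1' -> emit 'n', reset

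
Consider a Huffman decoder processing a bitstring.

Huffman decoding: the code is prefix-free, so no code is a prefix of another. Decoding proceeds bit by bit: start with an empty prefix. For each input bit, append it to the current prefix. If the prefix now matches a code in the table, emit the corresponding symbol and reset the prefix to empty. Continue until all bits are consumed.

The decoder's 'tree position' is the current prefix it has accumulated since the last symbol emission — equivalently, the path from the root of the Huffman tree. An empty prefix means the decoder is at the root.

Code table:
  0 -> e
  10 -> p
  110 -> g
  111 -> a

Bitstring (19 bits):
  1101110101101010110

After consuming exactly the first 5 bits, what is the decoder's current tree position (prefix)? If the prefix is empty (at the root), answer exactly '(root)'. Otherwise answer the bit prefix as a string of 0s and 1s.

Answer: 11

Derivation:
Bit 0: prefix='1' (no match yet)
Bit 1: prefix='11' (no match yet)
Bit 2: prefix='110' -> emit 'g', reset
Bit 3: prefix='1' (no match yet)
Bit 4: prefix='11' (no match yet)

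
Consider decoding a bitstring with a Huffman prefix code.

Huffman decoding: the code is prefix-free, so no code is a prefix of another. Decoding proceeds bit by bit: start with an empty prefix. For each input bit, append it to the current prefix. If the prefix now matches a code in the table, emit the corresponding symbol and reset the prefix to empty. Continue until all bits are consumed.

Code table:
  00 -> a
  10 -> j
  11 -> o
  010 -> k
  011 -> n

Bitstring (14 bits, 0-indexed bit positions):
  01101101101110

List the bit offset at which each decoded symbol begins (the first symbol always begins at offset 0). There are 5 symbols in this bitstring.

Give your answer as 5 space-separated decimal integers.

Bit 0: prefix='0' (no match yet)
Bit 1: prefix='01' (no match yet)
Bit 2: prefix='011' -> emit 'n', reset
Bit 3: prefix='0' (no match yet)
Bit 4: prefix='01' (no match yet)
Bit 5: prefix='011' -> emit 'n', reset
Bit 6: prefix='0' (no match yet)
Bit 7: prefix='01' (no match yet)
Bit 8: prefix='011' -> emit 'n', reset
Bit 9: prefix='0' (no match yet)
Bit 10: prefix='01' (no match yet)
Bit 11: prefix='011' -> emit 'n', reset
Bit 12: prefix='1' (no match yet)
Bit 13: prefix='10' -> emit 'j', reset

Answer: 0 3 6 9 12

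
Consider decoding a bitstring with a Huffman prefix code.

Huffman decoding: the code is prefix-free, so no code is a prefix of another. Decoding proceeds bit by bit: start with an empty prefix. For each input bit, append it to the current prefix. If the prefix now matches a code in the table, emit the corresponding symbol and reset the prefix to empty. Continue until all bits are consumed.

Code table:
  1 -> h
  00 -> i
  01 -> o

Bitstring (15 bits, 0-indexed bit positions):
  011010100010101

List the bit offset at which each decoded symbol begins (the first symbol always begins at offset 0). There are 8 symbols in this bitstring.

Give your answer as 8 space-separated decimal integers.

Answer: 0 2 3 5 7 9 11 13

Derivation:
Bit 0: prefix='0' (no match yet)
Bit 1: prefix='01' -> emit 'o', reset
Bit 2: prefix='1' -> emit 'h', reset
Bit 3: prefix='0' (no match yet)
Bit 4: prefix='01' -> emit 'o', reset
Bit 5: prefix='0' (no match yet)
Bit 6: prefix='01' -> emit 'o', reset
Bit 7: prefix='0' (no match yet)
Bit 8: prefix='00' -> emit 'i', reset
Bit 9: prefix='0' (no match yet)
Bit 10: prefix='01' -> emit 'o', reset
Bit 11: prefix='0' (no match yet)
Bit 12: prefix='01' -> emit 'o', reset
Bit 13: prefix='0' (no match yet)
Bit 14: prefix='01' -> emit 'o', reset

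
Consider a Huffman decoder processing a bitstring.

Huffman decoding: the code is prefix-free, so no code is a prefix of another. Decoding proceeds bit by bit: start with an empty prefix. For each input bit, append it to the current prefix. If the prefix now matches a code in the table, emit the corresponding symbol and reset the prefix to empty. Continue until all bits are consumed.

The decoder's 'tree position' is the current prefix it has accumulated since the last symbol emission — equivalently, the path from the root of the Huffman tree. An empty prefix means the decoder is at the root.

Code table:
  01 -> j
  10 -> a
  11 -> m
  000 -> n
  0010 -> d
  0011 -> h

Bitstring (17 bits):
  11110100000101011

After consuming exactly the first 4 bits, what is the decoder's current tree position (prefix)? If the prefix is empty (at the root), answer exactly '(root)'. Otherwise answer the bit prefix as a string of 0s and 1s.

Bit 0: prefix='1' (no match yet)
Bit 1: prefix='11' -> emit 'm', reset
Bit 2: prefix='1' (no match yet)
Bit 3: prefix='11' -> emit 'm', reset

Answer: (root)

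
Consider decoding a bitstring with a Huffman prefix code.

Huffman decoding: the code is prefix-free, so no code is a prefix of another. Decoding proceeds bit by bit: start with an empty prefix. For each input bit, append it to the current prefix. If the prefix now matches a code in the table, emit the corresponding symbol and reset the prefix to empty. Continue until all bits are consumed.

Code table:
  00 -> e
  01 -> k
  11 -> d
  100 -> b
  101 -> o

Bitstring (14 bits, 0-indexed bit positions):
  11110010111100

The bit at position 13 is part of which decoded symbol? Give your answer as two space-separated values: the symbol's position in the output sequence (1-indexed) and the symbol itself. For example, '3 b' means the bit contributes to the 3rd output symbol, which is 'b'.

Answer: 6 b

Derivation:
Bit 0: prefix='1' (no match yet)
Bit 1: prefix='11' -> emit 'd', reset
Bit 2: prefix='1' (no match yet)
Bit 3: prefix='11' -> emit 'd', reset
Bit 4: prefix='0' (no match yet)
Bit 5: prefix='00' -> emit 'e', reset
Bit 6: prefix='1' (no match yet)
Bit 7: prefix='10' (no match yet)
Bit 8: prefix='101' -> emit 'o', reset
Bit 9: prefix='1' (no match yet)
Bit 10: prefix='11' -> emit 'd', reset
Bit 11: prefix='1' (no match yet)
Bit 12: prefix='10' (no match yet)
Bit 13: prefix='100' -> emit 'b', reset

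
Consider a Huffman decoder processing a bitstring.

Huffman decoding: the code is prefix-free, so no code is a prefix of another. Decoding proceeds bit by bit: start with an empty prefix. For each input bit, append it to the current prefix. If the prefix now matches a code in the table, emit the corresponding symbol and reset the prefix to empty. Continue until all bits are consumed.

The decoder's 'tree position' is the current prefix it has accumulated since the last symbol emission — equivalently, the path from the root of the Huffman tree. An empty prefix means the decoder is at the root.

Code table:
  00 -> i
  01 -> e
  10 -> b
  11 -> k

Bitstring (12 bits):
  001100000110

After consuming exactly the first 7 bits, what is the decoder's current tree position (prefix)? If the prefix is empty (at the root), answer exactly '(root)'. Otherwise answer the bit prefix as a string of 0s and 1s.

Answer: 0

Derivation:
Bit 0: prefix='0' (no match yet)
Bit 1: prefix='00' -> emit 'i', reset
Bit 2: prefix='1' (no match yet)
Bit 3: prefix='11' -> emit 'k', reset
Bit 4: prefix='0' (no match yet)
Bit 5: prefix='00' -> emit 'i', reset
Bit 6: prefix='0' (no match yet)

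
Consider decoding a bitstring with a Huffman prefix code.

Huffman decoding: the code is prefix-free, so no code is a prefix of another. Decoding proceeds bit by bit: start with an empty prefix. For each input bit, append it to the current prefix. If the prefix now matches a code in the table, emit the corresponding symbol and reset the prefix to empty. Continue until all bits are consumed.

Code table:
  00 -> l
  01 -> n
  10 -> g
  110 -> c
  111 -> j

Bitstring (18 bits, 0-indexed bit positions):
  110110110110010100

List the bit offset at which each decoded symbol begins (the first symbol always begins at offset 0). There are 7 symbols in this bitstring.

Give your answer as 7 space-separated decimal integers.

Bit 0: prefix='1' (no match yet)
Bit 1: prefix='11' (no match yet)
Bit 2: prefix='110' -> emit 'c', reset
Bit 3: prefix='1' (no match yet)
Bit 4: prefix='11' (no match yet)
Bit 5: prefix='110' -> emit 'c', reset
Bit 6: prefix='1' (no match yet)
Bit 7: prefix='11' (no match yet)
Bit 8: prefix='110' -> emit 'c', reset
Bit 9: prefix='1' (no match yet)
Bit 10: prefix='11' (no match yet)
Bit 11: prefix='110' -> emit 'c', reset
Bit 12: prefix='0' (no match yet)
Bit 13: prefix='01' -> emit 'n', reset
Bit 14: prefix='0' (no match yet)
Bit 15: prefix='01' -> emit 'n', reset
Bit 16: prefix='0' (no match yet)
Bit 17: prefix='00' -> emit 'l', reset

Answer: 0 3 6 9 12 14 16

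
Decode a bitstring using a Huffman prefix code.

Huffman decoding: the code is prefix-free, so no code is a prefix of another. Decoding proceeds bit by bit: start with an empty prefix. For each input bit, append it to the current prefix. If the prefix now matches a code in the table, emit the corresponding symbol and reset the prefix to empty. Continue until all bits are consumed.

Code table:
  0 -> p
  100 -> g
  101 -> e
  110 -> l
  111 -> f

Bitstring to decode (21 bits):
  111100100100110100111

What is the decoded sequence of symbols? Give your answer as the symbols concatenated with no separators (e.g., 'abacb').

Bit 0: prefix='1' (no match yet)
Bit 1: prefix='11' (no match yet)
Bit 2: prefix='111' -> emit 'f', reset
Bit 3: prefix='1' (no match yet)
Bit 4: prefix='10' (no match yet)
Bit 5: prefix='100' -> emit 'g', reset
Bit 6: prefix='1' (no match yet)
Bit 7: prefix='10' (no match yet)
Bit 8: prefix='100' -> emit 'g', reset
Bit 9: prefix='1' (no match yet)
Bit 10: prefix='10' (no match yet)
Bit 11: prefix='100' -> emit 'g', reset
Bit 12: prefix='1' (no match yet)
Bit 13: prefix='11' (no match yet)
Bit 14: prefix='110' -> emit 'l', reset
Bit 15: prefix='1' (no match yet)
Bit 16: prefix='10' (no match yet)
Bit 17: prefix='100' -> emit 'g', reset
Bit 18: prefix='1' (no match yet)
Bit 19: prefix='11' (no match yet)
Bit 20: prefix='111' -> emit 'f', reset

Answer: fggglgf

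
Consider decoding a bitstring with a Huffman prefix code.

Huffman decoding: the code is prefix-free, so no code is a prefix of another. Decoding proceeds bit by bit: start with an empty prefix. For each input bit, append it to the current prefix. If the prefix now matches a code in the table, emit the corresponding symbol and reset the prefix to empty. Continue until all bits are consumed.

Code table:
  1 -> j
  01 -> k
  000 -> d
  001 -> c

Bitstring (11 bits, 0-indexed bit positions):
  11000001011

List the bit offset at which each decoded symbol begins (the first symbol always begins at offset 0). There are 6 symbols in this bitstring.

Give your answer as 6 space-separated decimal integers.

Bit 0: prefix='1' -> emit 'j', reset
Bit 1: prefix='1' -> emit 'j', reset
Bit 2: prefix='0' (no match yet)
Bit 3: prefix='00' (no match yet)
Bit 4: prefix='000' -> emit 'd', reset
Bit 5: prefix='0' (no match yet)
Bit 6: prefix='00' (no match yet)
Bit 7: prefix='001' -> emit 'c', reset
Bit 8: prefix='0' (no match yet)
Bit 9: prefix='01' -> emit 'k', reset
Bit 10: prefix='1' -> emit 'j', reset

Answer: 0 1 2 5 8 10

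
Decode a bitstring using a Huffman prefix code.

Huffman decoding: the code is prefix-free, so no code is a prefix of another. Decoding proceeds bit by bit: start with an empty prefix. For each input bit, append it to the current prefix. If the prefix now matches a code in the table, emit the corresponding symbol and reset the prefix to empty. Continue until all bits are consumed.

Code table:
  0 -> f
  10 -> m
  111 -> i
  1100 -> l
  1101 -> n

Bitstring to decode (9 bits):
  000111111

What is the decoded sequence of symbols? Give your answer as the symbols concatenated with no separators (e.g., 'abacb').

Answer: fffii

Derivation:
Bit 0: prefix='0' -> emit 'f', reset
Bit 1: prefix='0' -> emit 'f', reset
Bit 2: prefix='0' -> emit 'f', reset
Bit 3: prefix='1' (no match yet)
Bit 4: prefix='11' (no match yet)
Bit 5: prefix='111' -> emit 'i', reset
Bit 6: prefix='1' (no match yet)
Bit 7: prefix='11' (no match yet)
Bit 8: prefix='111' -> emit 'i', reset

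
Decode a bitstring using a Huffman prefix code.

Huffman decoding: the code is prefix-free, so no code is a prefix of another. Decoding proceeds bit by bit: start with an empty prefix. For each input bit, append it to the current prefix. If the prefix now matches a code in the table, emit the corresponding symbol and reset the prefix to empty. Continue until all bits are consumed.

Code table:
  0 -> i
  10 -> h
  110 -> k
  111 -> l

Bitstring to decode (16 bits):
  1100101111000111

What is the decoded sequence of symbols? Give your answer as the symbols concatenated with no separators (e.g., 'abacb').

Bit 0: prefix='1' (no match yet)
Bit 1: prefix='11' (no match yet)
Bit 2: prefix='110' -> emit 'k', reset
Bit 3: prefix='0' -> emit 'i', reset
Bit 4: prefix='1' (no match yet)
Bit 5: prefix='10' -> emit 'h', reset
Bit 6: prefix='1' (no match yet)
Bit 7: prefix='11' (no match yet)
Bit 8: prefix='111' -> emit 'l', reset
Bit 9: prefix='1' (no match yet)
Bit 10: prefix='10' -> emit 'h', reset
Bit 11: prefix='0' -> emit 'i', reset
Bit 12: prefix='0' -> emit 'i', reset
Bit 13: prefix='1' (no match yet)
Bit 14: prefix='11' (no match yet)
Bit 15: prefix='111' -> emit 'l', reset

Answer: kihlhiil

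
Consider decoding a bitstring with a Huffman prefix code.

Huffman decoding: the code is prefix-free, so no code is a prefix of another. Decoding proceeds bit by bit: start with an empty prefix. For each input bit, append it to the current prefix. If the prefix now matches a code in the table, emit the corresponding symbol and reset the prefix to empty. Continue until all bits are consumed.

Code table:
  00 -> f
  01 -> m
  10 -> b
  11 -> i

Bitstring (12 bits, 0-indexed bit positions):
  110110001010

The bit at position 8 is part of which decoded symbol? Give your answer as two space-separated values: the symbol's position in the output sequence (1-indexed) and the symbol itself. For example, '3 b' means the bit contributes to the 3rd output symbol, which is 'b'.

Bit 0: prefix='1' (no match yet)
Bit 1: prefix='11' -> emit 'i', reset
Bit 2: prefix='0' (no match yet)
Bit 3: prefix='01' -> emit 'm', reset
Bit 4: prefix='1' (no match yet)
Bit 5: prefix='10' -> emit 'b', reset
Bit 6: prefix='0' (no match yet)
Bit 7: prefix='00' -> emit 'f', reset
Bit 8: prefix='1' (no match yet)
Bit 9: prefix='10' -> emit 'b', reset
Bit 10: prefix='1' (no match yet)
Bit 11: prefix='10' -> emit 'b', reset

Answer: 5 b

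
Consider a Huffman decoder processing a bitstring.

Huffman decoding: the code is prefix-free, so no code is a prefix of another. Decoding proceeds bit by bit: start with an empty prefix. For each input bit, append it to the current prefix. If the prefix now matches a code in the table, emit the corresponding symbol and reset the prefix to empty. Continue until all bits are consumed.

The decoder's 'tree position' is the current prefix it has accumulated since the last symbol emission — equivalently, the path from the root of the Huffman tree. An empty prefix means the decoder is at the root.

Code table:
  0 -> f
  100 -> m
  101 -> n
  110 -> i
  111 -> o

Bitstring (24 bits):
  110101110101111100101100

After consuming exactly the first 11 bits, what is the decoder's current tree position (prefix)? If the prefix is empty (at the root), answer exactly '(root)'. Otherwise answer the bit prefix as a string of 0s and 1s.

Answer: 10

Derivation:
Bit 0: prefix='1' (no match yet)
Bit 1: prefix='11' (no match yet)
Bit 2: prefix='110' -> emit 'i', reset
Bit 3: prefix='1' (no match yet)
Bit 4: prefix='10' (no match yet)
Bit 5: prefix='101' -> emit 'n', reset
Bit 6: prefix='1' (no match yet)
Bit 7: prefix='11' (no match yet)
Bit 8: prefix='110' -> emit 'i', reset
Bit 9: prefix='1' (no match yet)
Bit 10: prefix='10' (no match yet)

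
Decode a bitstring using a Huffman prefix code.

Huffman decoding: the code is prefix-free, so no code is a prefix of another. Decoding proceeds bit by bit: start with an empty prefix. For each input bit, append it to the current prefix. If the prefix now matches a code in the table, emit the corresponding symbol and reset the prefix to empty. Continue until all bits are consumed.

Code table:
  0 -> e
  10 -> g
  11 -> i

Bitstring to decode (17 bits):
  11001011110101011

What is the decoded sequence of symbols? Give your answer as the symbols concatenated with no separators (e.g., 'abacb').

Answer: ieegiieggi

Derivation:
Bit 0: prefix='1' (no match yet)
Bit 1: prefix='11' -> emit 'i', reset
Bit 2: prefix='0' -> emit 'e', reset
Bit 3: prefix='0' -> emit 'e', reset
Bit 4: prefix='1' (no match yet)
Bit 5: prefix='10' -> emit 'g', reset
Bit 6: prefix='1' (no match yet)
Bit 7: prefix='11' -> emit 'i', reset
Bit 8: prefix='1' (no match yet)
Bit 9: prefix='11' -> emit 'i', reset
Bit 10: prefix='0' -> emit 'e', reset
Bit 11: prefix='1' (no match yet)
Bit 12: prefix='10' -> emit 'g', reset
Bit 13: prefix='1' (no match yet)
Bit 14: prefix='10' -> emit 'g', reset
Bit 15: prefix='1' (no match yet)
Bit 16: prefix='11' -> emit 'i', reset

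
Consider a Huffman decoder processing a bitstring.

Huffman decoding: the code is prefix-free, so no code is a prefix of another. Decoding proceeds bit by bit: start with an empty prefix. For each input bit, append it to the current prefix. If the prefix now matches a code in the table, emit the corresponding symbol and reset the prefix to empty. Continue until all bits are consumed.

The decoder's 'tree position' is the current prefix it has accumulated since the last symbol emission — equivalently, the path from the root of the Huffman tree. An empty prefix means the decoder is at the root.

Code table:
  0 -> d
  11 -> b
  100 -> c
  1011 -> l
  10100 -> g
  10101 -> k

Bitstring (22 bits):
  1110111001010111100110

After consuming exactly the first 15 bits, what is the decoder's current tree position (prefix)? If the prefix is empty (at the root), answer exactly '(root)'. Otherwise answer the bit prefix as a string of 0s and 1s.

Answer: 1

Derivation:
Bit 0: prefix='1' (no match yet)
Bit 1: prefix='11' -> emit 'b', reset
Bit 2: prefix='1' (no match yet)
Bit 3: prefix='10' (no match yet)
Bit 4: prefix='101' (no match yet)
Bit 5: prefix='1011' -> emit 'l', reset
Bit 6: prefix='1' (no match yet)
Bit 7: prefix='10' (no match yet)
Bit 8: prefix='100' -> emit 'c', reset
Bit 9: prefix='1' (no match yet)
Bit 10: prefix='10' (no match yet)
Bit 11: prefix='101' (no match yet)
Bit 12: prefix='1010' (no match yet)
Bit 13: prefix='10101' -> emit 'k', reset
Bit 14: prefix='1' (no match yet)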